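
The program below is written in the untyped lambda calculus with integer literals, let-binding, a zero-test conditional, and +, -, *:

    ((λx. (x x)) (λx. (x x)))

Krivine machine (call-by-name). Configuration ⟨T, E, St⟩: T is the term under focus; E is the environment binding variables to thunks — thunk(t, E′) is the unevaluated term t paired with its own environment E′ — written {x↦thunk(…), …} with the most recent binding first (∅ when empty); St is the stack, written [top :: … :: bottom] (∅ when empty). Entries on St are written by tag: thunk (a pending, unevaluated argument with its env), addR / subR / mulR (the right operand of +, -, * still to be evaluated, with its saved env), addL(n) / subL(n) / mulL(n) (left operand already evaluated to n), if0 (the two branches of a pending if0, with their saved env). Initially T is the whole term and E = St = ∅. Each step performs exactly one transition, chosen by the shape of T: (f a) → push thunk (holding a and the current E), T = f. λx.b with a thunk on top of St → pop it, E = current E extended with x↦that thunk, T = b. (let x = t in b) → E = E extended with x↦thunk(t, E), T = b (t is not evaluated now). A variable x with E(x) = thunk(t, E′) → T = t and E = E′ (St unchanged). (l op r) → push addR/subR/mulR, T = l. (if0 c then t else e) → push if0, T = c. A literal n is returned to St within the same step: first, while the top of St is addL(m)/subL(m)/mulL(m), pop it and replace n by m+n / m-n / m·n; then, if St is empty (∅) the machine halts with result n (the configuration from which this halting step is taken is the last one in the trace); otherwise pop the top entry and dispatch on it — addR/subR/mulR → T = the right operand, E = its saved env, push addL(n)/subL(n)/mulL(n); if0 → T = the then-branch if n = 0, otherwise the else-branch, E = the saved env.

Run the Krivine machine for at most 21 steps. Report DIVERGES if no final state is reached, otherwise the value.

t=0: <T=((λx. (x x)) (λx. (x x))), E=∅, St=∅>
t=1: <T=(λx. (x x)), E=∅, St=[thunk]>
t=2: <T=(x x), E={x↦thunk((λx. (x x)), ∅)}, St=∅>
t=3: <T=x, E={x↦thunk((λx. (x x)), ∅)}, St=[thunk]>
t=4: <T=(λx. (x x)), E=∅, St=[thunk]>
t=5: <T=(x x), E={x↦thunk(x, {x↦thunk((λx. (x x)), ∅)})}, St=∅>
t=6: <T=x, E={x↦thunk(x, {x↦thunk((λx. (x x)), ∅)})}, St=[thunk]>
t=7: <T=x, E={x↦thunk((λx. (x x)), ∅)}, St=[thunk]>
t=8: <T=(λx. (x x)), E=∅, St=[thunk]>
t=9: <T=(x x), E={x↦thunk(x, {x↦thunk(x, {x↦thunk((λx. (x x)), ∅)})})}, St=∅>
t=10: <T=x, E={x↦thunk(x, {x↦thunk(x, {x↦thunk((λx. (x x)), ∅)})})}, St=[thunk]>
t=11: <T=x, E={x↦thunk(x, {x↦thunk((λx. (x x)), ∅)})}, St=[thunk]>
t=12: <T=x, E={x↦thunk((λx. (x x)), ∅)}, St=[thunk]>
t=13: <T=(λx. (x x)), E=∅, St=[thunk]>
t=14: <T=(x x), E={x↦thunk(x, {x↦thunk(x, {x↦thunk(x, {x↦thunk((λx. (x x)), ∅)})})})}, St=∅>
t=15: <T=x, E={x↦thunk(x, {x↦thunk(x, {x↦thunk(x, {x↦thunk((λx. (x x)), ∅)})})})}, St=[thunk]>
t=16: <T=x, E={x↦thunk(x, {x↦thunk(x, {x↦thunk((λx. (x x)), ∅)})})}, St=[thunk]>
t=17: <T=x, E={x↦thunk(x, {x↦thunk((λx. (x x)), ∅)})}, St=[thunk]>
t=18: <T=x, E={x↦thunk((λx. (x x)), ∅)}, St=[thunk]>
t=19: <T=(λx. (x x)), E=∅, St=[thunk]>
t=20: <T=(x x), E={x↦thunk(x, {x↦thunk(x, {x↦thunk(x, {x↦thunk(x, {x↦thunk((λx. (x x)), ∅)})})})})}, St=∅>
t=21: <T=x, E={x↦thunk(x, {x↦thunk(x, {x↦thunk(x, {x↦thunk(x, {x↦thunk((λx. (x x)), ∅)})})})})}, St=[thunk]>
→ 21 transitions taken and the configuration is still not final: no result within 21 steps

Answer: DIVERGES (no final state within 21 steps)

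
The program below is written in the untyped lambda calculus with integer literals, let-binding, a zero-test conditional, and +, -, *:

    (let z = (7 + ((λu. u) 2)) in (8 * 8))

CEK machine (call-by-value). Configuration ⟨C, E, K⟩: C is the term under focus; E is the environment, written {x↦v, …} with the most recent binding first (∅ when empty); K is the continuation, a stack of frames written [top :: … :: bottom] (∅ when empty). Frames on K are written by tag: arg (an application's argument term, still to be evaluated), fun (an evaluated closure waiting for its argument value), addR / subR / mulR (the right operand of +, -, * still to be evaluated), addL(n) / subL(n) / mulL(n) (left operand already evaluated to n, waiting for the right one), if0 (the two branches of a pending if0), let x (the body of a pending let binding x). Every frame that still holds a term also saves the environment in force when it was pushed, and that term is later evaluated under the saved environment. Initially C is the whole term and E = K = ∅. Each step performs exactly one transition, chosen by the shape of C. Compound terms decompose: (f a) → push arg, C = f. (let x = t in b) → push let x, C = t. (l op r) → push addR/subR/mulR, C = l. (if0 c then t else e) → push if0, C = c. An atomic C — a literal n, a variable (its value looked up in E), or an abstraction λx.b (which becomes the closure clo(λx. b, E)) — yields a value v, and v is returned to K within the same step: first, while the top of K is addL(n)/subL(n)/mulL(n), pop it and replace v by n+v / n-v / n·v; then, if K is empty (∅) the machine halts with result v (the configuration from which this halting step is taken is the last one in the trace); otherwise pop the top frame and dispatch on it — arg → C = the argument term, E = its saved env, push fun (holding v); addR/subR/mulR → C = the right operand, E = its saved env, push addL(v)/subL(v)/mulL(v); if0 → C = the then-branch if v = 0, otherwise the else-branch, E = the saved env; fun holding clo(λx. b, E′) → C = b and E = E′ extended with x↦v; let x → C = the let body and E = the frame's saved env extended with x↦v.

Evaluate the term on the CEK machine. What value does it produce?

t=0: <C=(let z = (7 + ((λu. u) 2)) in (8 * 8)), E=∅, K=∅>
t=1: <C=(7 + ((λu. u) 2)), E=∅, K=[let z]>
t=2: <C=7, E=∅, K=[addR :: let z]>
t=3: <C=((λu. u) 2), E=∅, K=[addL(7) :: let z]>
t=4: <C=(λu. u), E=∅, K=[arg :: addL(7) :: let z]>
t=5: <C=2, E=∅, K=[fun :: addL(7) :: let z]>
t=6: <C=u, E={u↦2}, K=[addL(7) :: let z]>
t=7: <C=(8 * 8), E={z↦9}, K=∅>
t=8: <C=8, E={z↦9}, K=[mulR]>
t=9: <C=8, E={z↦9}, K=[mulL(8)]>
→ final value 64

Answer: 64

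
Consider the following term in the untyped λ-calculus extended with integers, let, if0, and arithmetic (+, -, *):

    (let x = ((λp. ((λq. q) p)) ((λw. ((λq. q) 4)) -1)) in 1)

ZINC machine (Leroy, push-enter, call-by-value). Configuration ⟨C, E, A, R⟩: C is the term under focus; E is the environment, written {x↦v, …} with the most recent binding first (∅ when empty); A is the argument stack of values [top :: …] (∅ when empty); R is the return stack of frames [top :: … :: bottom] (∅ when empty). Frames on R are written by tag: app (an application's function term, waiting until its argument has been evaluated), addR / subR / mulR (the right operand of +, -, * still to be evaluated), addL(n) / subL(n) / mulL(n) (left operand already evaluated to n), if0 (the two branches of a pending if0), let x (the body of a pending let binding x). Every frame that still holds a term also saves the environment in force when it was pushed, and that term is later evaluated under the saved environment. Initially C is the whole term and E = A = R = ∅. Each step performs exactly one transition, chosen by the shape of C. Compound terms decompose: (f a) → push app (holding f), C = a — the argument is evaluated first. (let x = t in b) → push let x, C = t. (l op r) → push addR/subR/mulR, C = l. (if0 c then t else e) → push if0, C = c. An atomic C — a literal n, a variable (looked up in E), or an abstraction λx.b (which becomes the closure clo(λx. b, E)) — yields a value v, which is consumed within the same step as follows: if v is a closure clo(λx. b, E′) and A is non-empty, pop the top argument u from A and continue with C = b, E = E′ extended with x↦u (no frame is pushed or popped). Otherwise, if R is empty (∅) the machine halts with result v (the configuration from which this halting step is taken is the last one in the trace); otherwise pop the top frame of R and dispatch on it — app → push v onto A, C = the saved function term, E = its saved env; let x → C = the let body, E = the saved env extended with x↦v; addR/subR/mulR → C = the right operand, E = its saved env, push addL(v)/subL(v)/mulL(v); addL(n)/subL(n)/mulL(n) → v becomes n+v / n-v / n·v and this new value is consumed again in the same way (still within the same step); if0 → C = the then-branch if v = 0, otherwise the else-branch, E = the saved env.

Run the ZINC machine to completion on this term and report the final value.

Answer: 1

Execution trace:
step 0: ⟨C=(let x = ((λp. ((λq. q) p)) ((λw. ((λq. q) 4)) -1)) in 1); E=∅; A=∅; R=∅⟩
step 1: ⟨C=((λp. ((λq. q) p)) ((λw. ((λq. q) 4)) -1)); E=∅; A=∅; R=[let x]⟩
step 2: ⟨C=((λw. ((λq. q) 4)) -1); E=∅; A=∅; R=[app :: let x]⟩
step 3: ⟨C=-1; E=∅; A=∅; R=[app :: app :: let x]⟩
step 4: ⟨C=(λw. ((λq. q) 4)); E=∅; A=[-1]; R=[app :: let x]⟩
step 5: ⟨C=((λq. q) 4); E={w↦-1}; A=∅; R=[app :: let x]⟩
step 6: ⟨C=4; E={w↦-1}; A=∅; R=[app :: app :: let x]⟩
step 7: ⟨C=(λq. q); E={w↦-1}; A=[4]; R=[app :: let x]⟩
step 8: ⟨C=q; E={q↦4, w↦-1}; A=∅; R=[app :: let x]⟩
step 9: ⟨C=(λp. ((λq. q) p)); E=∅; A=[4]; R=[let x]⟩
step 10: ⟨C=((λq. q) p); E={p↦4}; A=∅; R=[let x]⟩
step 11: ⟨C=p; E={p↦4}; A=∅; R=[app :: let x]⟩
step 12: ⟨C=(λq. q); E={p↦4}; A=[4]; R=[let x]⟩
step 13: ⟨C=q; E={q↦4, p↦4}; A=∅; R=[let x]⟩
step 14: ⟨C=1; E={x↦4}; A=∅; R=∅⟩
→ final value 1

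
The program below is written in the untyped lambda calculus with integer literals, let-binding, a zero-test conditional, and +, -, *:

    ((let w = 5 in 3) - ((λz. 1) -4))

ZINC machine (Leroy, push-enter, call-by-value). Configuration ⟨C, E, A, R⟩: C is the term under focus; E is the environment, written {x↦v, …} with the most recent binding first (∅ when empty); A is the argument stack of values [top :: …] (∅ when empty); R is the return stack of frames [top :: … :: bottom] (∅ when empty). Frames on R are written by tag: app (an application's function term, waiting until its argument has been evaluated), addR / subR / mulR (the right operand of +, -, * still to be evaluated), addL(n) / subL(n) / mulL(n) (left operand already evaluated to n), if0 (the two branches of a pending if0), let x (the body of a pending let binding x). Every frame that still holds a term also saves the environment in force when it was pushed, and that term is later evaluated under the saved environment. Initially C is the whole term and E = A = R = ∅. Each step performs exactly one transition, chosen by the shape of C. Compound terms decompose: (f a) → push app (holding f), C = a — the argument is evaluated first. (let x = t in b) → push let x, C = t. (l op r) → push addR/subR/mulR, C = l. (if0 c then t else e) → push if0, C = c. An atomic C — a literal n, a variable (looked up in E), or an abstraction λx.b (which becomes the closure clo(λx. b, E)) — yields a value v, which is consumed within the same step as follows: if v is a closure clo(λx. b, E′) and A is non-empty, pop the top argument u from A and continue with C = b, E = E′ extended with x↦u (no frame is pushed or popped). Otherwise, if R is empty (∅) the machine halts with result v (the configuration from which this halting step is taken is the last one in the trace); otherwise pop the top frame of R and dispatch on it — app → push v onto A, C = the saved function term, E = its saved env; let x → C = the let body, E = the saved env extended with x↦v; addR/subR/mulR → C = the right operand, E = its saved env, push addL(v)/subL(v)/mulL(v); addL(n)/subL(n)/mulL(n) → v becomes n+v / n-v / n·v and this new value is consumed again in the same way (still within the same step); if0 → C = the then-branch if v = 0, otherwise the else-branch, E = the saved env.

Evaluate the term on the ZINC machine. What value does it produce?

Answer: 2

Machine steps:
[0] ⟨C=((let w = 5 in 3) - ((λz. 1) -4)); E=∅; A=∅; R=∅⟩
[1] ⟨C=(let w = 5 in 3); E=∅; A=∅; R=[subR]⟩
[2] ⟨C=5; E=∅; A=∅; R=[let w :: subR]⟩
[3] ⟨C=3; E={w↦5}; A=∅; R=[subR]⟩
[4] ⟨C=((λz. 1) -4); E=∅; A=∅; R=[subL(3)]⟩
[5] ⟨C=-4; E=∅; A=∅; R=[app :: subL(3)]⟩
[6] ⟨C=(λz. 1); E=∅; A=[-4]; R=[subL(3)]⟩
[7] ⟨C=1; E={z↦-4}; A=∅; R=[subL(3)]⟩
→ final value 2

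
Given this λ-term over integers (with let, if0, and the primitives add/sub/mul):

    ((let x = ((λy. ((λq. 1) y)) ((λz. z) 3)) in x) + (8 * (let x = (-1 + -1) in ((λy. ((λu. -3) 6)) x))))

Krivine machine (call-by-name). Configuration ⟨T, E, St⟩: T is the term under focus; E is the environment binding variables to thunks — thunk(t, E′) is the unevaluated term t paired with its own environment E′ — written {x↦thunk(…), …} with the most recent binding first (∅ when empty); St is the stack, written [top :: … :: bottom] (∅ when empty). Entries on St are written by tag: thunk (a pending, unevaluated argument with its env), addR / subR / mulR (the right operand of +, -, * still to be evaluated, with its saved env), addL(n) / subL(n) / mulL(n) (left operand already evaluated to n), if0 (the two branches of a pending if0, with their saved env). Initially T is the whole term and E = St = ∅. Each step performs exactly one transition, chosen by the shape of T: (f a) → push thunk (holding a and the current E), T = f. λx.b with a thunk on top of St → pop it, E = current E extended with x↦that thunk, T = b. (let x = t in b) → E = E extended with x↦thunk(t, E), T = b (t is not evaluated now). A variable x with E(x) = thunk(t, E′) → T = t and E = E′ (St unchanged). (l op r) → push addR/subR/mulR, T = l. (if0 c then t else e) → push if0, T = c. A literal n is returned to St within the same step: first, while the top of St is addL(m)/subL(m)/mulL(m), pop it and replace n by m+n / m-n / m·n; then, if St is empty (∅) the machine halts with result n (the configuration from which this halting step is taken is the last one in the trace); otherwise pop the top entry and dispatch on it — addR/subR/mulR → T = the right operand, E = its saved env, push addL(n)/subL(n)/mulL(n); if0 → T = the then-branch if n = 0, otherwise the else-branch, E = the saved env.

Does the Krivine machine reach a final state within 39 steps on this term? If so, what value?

0. ⟨T=((let x = ((λy. ((λq. 1) y)) ((λz. z) 3)) in x) + (8 * (let x = (-1 + -1) in ((λy. ((λu. -3) 6)) x)))); E=∅; St=∅⟩
1. ⟨T=(let x = ((λy. ((λq. 1) y)) ((λz. z) 3)) in x); E=∅; St=[addR]⟩
2. ⟨T=x; E={x↦thunk(((λy. ((λq. 1) y)) ((λz. z) 3)), ∅)}; St=[addR]⟩
3. ⟨T=((λy. ((λq. 1) y)) ((λz. z) 3)); E=∅; St=[addR]⟩
4. ⟨T=(λy. ((λq. 1) y)); E=∅; St=[thunk :: addR]⟩
5. ⟨T=((λq. 1) y); E={y↦thunk(((λz. z) 3), ∅)}; St=[addR]⟩
6. ⟨T=(λq. 1); E={y↦thunk(((λz. z) 3), ∅)}; St=[thunk :: addR]⟩
7. ⟨T=1; E={q↦thunk(y, {y↦thunk(((λz. z) 3), ∅)}), y↦thunk(((λz. z) 3), ∅)}; St=[addR]⟩
8. ⟨T=(8 * (let x = (-1 + -1) in ((λy. ((λu. -3) 6)) x))); E=∅; St=[addL(1)]⟩
9. ⟨T=8; E=∅; St=[mulR :: addL(1)]⟩
10. ⟨T=(let x = (-1 + -1) in ((λy. ((λu. -3) 6)) x)); E=∅; St=[mulL(8) :: addL(1)]⟩
11. ⟨T=((λy. ((λu. -3) 6)) x); E={x↦thunk((-1 + -1), ∅)}; St=[mulL(8) :: addL(1)]⟩
12. ⟨T=(λy. ((λu. -3) 6)); E={x↦thunk((-1 + -1), ∅)}; St=[thunk :: mulL(8) :: addL(1)]⟩
13. ⟨T=((λu. -3) 6); E={y↦thunk(x, {x↦thunk((-1 + -1), ∅)}), x↦thunk((-1 + -1), ∅)}; St=[mulL(8) :: addL(1)]⟩
14. ⟨T=(λu. -3); E={y↦thunk(x, {x↦thunk((-1 + -1), ∅)}), x↦thunk((-1 + -1), ∅)}; St=[thunk :: mulL(8) :: addL(1)]⟩
15. ⟨T=-3; E={u↦thunk(6, {y↦thunk(x, {x↦thunk((-1 + -1), ∅)}), x↦thunk((-1 + -1), ∅)}), y↦thunk(x, {x↦thunk((-1 + -1), ∅)}), x↦thunk((-1 + -1), ∅)}; St=[mulL(8) :: addL(1)]⟩
→ final value -23

Answer: -23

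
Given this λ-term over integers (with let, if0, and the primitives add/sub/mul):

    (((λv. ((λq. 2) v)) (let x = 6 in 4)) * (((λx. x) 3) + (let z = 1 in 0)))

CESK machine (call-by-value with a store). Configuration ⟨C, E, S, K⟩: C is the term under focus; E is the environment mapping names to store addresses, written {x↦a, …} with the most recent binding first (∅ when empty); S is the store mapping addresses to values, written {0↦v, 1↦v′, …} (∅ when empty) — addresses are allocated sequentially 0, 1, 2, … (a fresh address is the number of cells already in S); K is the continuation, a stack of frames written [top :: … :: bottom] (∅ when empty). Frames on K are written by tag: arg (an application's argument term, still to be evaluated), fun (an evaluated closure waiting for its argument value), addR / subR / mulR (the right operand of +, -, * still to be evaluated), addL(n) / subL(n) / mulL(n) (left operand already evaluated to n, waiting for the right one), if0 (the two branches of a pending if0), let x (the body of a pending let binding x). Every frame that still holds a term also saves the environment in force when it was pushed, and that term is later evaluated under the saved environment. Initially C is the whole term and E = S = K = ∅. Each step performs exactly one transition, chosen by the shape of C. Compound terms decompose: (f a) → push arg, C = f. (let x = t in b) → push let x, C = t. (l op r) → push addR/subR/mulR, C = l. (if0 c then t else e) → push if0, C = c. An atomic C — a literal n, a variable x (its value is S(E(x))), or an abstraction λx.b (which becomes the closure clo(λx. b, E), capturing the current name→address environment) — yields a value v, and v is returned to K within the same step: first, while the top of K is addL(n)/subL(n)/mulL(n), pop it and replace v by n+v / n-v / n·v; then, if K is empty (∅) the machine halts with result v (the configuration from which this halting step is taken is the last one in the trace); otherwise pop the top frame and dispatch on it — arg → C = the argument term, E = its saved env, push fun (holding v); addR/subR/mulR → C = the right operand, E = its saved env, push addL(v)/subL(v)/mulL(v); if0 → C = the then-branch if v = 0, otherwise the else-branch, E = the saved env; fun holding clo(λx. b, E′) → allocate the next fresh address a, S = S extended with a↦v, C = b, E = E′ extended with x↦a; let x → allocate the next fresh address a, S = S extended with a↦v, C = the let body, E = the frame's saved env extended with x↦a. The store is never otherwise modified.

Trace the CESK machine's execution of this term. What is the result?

t=0: ⟨C=(((λv. ((λq. 2) v)) (let x = 6 in 4)) * (((λx. x) 3) + (let z = 1 in 0))); E=∅; S=∅; K=∅⟩
t=1: ⟨C=((λv. ((λq. 2) v)) (let x = 6 in 4)); E=∅; S=∅; K=[mulR]⟩
t=2: ⟨C=(λv. ((λq. 2) v)); E=∅; S=∅; K=[arg :: mulR]⟩
t=3: ⟨C=(let x = 6 in 4); E=∅; S=∅; K=[fun :: mulR]⟩
t=4: ⟨C=6; E=∅; S=∅; K=[let x :: fun :: mulR]⟩
t=5: ⟨C=4; E={x↦0}; S={0↦6}; K=[fun :: mulR]⟩
t=6: ⟨C=((λq. 2) v); E={v↦1}; S={0↦6, 1↦4}; K=[mulR]⟩
t=7: ⟨C=(λq. 2); E={v↦1}; S={0↦6, 1↦4}; K=[arg :: mulR]⟩
t=8: ⟨C=v; E={v↦1}; S={0↦6, 1↦4}; K=[fun :: mulR]⟩
t=9: ⟨C=2; E={q↦2, v↦1}; S={0↦6, 1↦4, 2↦4}; K=[mulR]⟩
t=10: ⟨C=(((λx. x) 3) + (let z = 1 in 0)); E=∅; S={0↦6, 1↦4, 2↦4}; K=[mulL(2)]⟩
t=11: ⟨C=((λx. x) 3); E=∅; S={0↦6, 1↦4, 2↦4}; K=[addR :: mulL(2)]⟩
t=12: ⟨C=(λx. x); E=∅; S={0↦6, 1↦4, 2↦4}; K=[arg :: addR :: mulL(2)]⟩
t=13: ⟨C=3; E=∅; S={0↦6, 1↦4, 2↦4}; K=[fun :: addR :: mulL(2)]⟩
t=14: ⟨C=x; E={x↦3}; S={0↦6, 1↦4, 2↦4, 3↦3}; K=[addR :: mulL(2)]⟩
t=15: ⟨C=(let z = 1 in 0); E=∅; S={0↦6, 1↦4, 2↦4, 3↦3}; K=[addL(3) :: mulL(2)]⟩
t=16: ⟨C=1; E=∅; S={0↦6, 1↦4, 2↦4, 3↦3}; K=[let z :: addL(3) :: mulL(2)]⟩
t=17: ⟨C=0; E={z↦4}; S={0↦6, 1↦4, 2↦4, 3↦3, 4↦1}; K=[addL(3) :: mulL(2)]⟩
→ final value 6

Answer: 6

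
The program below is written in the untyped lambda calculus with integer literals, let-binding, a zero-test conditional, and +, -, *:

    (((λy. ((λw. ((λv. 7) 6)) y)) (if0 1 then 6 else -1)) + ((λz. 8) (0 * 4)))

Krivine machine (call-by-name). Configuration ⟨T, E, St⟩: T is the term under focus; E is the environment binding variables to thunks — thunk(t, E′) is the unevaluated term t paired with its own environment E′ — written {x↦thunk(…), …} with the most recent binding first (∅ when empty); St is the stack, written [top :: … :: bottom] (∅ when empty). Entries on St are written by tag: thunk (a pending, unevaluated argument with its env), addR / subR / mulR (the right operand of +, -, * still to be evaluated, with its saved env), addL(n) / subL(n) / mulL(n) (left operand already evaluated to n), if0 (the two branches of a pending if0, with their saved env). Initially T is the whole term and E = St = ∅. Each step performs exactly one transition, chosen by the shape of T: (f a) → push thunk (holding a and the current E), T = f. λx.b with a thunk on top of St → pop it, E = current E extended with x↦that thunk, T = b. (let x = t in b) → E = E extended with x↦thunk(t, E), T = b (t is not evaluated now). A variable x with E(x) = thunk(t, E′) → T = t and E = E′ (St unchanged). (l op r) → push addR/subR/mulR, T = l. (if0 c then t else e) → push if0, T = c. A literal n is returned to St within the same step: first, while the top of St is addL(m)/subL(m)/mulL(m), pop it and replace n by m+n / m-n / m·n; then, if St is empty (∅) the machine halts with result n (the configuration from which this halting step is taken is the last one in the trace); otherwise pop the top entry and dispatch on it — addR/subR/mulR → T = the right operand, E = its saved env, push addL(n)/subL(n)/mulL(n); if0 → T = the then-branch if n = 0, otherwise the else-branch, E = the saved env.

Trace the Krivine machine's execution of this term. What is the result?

step 0: [T=(((λy. ((λw. ((λv. 7) 6)) y)) (if0 1 then 6 else -1)) + ((λz. 8) (0 * 4))) | E=∅ | St=∅]
step 1: [T=((λy. ((λw. ((λv. 7) 6)) y)) (if0 1 then 6 else -1)) | E=∅ | St=[addR]]
step 2: [T=(λy. ((λw. ((λv. 7) 6)) y)) | E=∅ | St=[thunk :: addR]]
step 3: [T=((λw. ((λv. 7) 6)) y) | E={y↦thunk((if0 1 then 6 else -1), ∅)} | St=[addR]]
step 4: [T=(λw. ((λv. 7) 6)) | E={y↦thunk((if0 1 then 6 else -1), ∅)} | St=[thunk :: addR]]
step 5: [T=((λv. 7) 6) | E={w↦thunk(y, {y↦thunk((if0 1 then 6 else -1), ∅)}), y↦thunk((if0 1 then 6 else -1), ∅)} | St=[addR]]
step 6: [T=(λv. 7) | E={w↦thunk(y, {y↦thunk((if0 1 then 6 else -1), ∅)}), y↦thunk((if0 1 then 6 else -1), ∅)} | St=[thunk :: addR]]
step 7: [T=7 | E={v↦thunk(6, {w↦thunk(y, {y↦thunk((if0 1 then 6 else -1), ∅)}), y↦thunk((if0 1 then 6 else -1), ∅)}), w↦thunk(y, {y↦thunk((if0 1 then 6 else -1), ∅)}), y↦thunk((if0 1 then 6 else -1), ∅)} | St=[addR]]
step 8: [T=((λz. 8) (0 * 4)) | E=∅ | St=[addL(7)]]
step 9: [T=(λz. 8) | E=∅ | St=[thunk :: addL(7)]]
step 10: [T=8 | E={z↦thunk((0 * 4), ∅)} | St=[addL(7)]]
→ final value 15

Answer: 15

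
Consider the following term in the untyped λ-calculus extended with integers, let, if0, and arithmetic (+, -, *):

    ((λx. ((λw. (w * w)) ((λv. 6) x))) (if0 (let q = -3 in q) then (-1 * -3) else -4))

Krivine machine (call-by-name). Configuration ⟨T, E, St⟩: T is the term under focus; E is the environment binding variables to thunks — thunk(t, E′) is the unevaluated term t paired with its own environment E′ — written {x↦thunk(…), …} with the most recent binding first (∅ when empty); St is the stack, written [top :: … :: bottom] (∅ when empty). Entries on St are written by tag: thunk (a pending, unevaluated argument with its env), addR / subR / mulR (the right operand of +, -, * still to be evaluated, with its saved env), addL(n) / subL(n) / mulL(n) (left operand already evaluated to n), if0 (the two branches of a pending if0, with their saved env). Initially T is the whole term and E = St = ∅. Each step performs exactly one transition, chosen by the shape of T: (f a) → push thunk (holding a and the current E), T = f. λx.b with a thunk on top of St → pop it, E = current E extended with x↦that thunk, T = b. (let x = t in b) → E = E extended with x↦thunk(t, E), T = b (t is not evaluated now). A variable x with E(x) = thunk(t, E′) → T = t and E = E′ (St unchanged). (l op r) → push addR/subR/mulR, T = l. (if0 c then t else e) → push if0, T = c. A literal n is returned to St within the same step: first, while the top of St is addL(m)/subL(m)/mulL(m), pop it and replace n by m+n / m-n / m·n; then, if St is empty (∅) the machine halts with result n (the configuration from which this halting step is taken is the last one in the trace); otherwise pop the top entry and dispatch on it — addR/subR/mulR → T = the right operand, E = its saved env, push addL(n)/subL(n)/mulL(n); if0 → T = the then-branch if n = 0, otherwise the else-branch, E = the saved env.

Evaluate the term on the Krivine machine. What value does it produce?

0. <T=((λx. ((λw. (w * w)) ((λv. 6) x))) (if0 (let q = -3 in q) then (-1 * -3) else -4)), E=∅, St=∅>
1. <T=(λx. ((λw. (w * w)) ((λv. 6) x))), E=∅, St=[thunk]>
2. <T=((λw. (w * w)) ((λv. 6) x)), E={x↦thunk((if0 (let q = -3 in q) then (-1 * -3) else -4), ∅)}, St=∅>
3. <T=(λw. (w * w)), E={x↦thunk((if0 (let q = -3 in q) then (-1 * -3) else -4), ∅)}, St=[thunk]>
4. <T=(w * w), E={w↦thunk(((λv. 6) x), {x↦thunk((if0 (let q = -3 in q) then (-1 * -3) else -4), ∅)}), x↦thunk((if0 (let q = -3 in q) then (-1 * -3) else -4), ∅)}, St=∅>
5. <T=w, E={w↦thunk(((λv. 6) x), {x↦thunk((if0 (let q = -3 in q) then (-1 * -3) else -4), ∅)}), x↦thunk((if0 (let q = -3 in q) then (-1 * -3) else -4), ∅)}, St=[mulR]>
6. <T=((λv. 6) x), E={x↦thunk((if0 (let q = -3 in q) then (-1 * -3) else -4), ∅)}, St=[mulR]>
7. <T=(λv. 6), E={x↦thunk((if0 (let q = -3 in q) then (-1 * -3) else -4), ∅)}, St=[thunk :: mulR]>
8. <T=6, E={v↦thunk(x, {x↦thunk((if0 (let q = -3 in q) then (-1 * -3) else -4), ∅)}), x↦thunk((if0 (let q = -3 in q) then (-1 * -3) else -4), ∅)}, St=[mulR]>
9. <T=w, E={w↦thunk(((λv. 6) x), {x↦thunk((if0 (let q = -3 in q) then (-1 * -3) else -4), ∅)}), x↦thunk((if0 (let q = -3 in q) then (-1 * -3) else -4), ∅)}, St=[mulL(6)]>
10. <T=((λv. 6) x), E={x↦thunk((if0 (let q = -3 in q) then (-1 * -3) else -4), ∅)}, St=[mulL(6)]>
11. <T=(λv. 6), E={x↦thunk((if0 (let q = -3 in q) then (-1 * -3) else -4), ∅)}, St=[thunk :: mulL(6)]>
12. <T=6, E={v↦thunk(x, {x↦thunk((if0 (let q = -3 in q) then (-1 * -3) else -4), ∅)}), x↦thunk((if0 (let q = -3 in q) then (-1 * -3) else -4), ∅)}, St=[mulL(6)]>
→ final value 36

Answer: 36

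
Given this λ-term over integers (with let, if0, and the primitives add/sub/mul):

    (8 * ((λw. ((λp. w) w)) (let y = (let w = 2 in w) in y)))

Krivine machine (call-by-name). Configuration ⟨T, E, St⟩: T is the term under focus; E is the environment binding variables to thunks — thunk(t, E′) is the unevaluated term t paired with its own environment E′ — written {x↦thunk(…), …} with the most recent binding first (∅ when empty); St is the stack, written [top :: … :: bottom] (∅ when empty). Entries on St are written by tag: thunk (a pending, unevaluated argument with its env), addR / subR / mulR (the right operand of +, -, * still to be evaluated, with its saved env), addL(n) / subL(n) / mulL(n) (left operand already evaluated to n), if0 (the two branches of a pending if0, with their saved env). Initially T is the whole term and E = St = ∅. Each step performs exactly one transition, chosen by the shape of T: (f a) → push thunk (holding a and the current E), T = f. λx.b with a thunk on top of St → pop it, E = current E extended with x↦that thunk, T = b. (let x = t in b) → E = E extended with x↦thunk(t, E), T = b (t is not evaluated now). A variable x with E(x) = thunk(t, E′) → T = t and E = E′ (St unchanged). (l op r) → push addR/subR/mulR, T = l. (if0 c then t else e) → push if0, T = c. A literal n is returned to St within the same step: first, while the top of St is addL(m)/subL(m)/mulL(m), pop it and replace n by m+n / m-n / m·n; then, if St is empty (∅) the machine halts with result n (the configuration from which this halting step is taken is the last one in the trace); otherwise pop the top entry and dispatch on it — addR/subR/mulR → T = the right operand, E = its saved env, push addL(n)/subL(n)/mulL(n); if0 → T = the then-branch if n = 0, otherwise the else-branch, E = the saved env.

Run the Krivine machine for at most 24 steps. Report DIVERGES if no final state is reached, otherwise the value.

t=0: ⟨T=(8 * ((λw. ((λp. w) w)) (let y = (let w = 2 in w) in y))); E=∅; St=∅⟩
t=1: ⟨T=8; E=∅; St=[mulR]⟩
t=2: ⟨T=((λw. ((λp. w) w)) (let y = (let w = 2 in w) in y)); E=∅; St=[mulL(8)]⟩
t=3: ⟨T=(λw. ((λp. w) w)); E=∅; St=[thunk :: mulL(8)]⟩
t=4: ⟨T=((λp. w) w); E={w↦thunk((let y = (let w = 2 in w) in y), ∅)}; St=[mulL(8)]⟩
t=5: ⟨T=(λp. w); E={w↦thunk((let y = (let w = 2 in w) in y), ∅)}; St=[thunk :: mulL(8)]⟩
t=6: ⟨T=w; E={p↦thunk(w, {w↦thunk((let y = (let w = 2 in w) in y), ∅)}), w↦thunk((let y = (let w = 2 in w) in y), ∅)}; St=[mulL(8)]⟩
t=7: ⟨T=(let y = (let w = 2 in w) in y); E=∅; St=[mulL(8)]⟩
t=8: ⟨T=y; E={y↦thunk((let w = 2 in w), ∅)}; St=[mulL(8)]⟩
t=9: ⟨T=(let w = 2 in w); E=∅; St=[mulL(8)]⟩
t=10: ⟨T=w; E={w↦thunk(2, ∅)}; St=[mulL(8)]⟩
t=11: ⟨T=2; E=∅; St=[mulL(8)]⟩
→ final value 16

Answer: 16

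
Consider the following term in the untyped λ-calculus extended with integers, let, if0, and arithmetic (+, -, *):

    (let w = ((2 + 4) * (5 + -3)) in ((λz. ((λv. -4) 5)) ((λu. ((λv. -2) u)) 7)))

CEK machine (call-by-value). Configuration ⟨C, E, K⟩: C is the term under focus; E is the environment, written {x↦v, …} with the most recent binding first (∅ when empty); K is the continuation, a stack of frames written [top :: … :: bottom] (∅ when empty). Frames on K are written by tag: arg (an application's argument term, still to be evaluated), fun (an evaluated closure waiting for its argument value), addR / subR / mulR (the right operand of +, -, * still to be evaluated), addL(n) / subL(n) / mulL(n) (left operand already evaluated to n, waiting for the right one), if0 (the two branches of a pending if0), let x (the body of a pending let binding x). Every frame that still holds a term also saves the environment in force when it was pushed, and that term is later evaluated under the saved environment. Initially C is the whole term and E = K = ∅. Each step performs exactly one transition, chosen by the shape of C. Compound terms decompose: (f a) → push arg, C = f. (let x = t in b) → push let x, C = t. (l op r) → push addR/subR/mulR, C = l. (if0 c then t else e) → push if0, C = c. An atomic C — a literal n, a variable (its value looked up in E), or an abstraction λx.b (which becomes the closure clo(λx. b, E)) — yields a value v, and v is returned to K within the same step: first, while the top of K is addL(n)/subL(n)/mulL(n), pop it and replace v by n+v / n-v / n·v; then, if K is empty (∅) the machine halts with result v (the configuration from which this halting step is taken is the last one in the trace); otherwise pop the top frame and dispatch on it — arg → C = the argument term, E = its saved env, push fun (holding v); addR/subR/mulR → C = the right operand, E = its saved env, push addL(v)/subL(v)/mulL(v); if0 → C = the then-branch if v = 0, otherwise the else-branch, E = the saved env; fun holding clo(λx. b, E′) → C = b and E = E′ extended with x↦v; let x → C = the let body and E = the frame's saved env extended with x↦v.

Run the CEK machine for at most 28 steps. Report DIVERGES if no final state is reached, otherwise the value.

t=0: <C=(let w = ((2 + 4) * (5 + -3)) in ((λz. ((λv. -4) 5)) ((λu. ((λv. -2) u)) 7))), E=∅, K=∅>
t=1: <C=((2 + 4) * (5 + -3)), E=∅, K=[let w]>
t=2: <C=(2 + 4), E=∅, K=[mulR :: let w]>
t=3: <C=2, E=∅, K=[addR :: mulR :: let w]>
t=4: <C=4, E=∅, K=[addL(2) :: mulR :: let w]>
t=5: <C=(5 + -3), E=∅, K=[mulL(6) :: let w]>
t=6: <C=5, E=∅, K=[addR :: mulL(6) :: let w]>
t=7: <C=-3, E=∅, K=[addL(5) :: mulL(6) :: let w]>
t=8: <C=((λz. ((λv. -4) 5)) ((λu. ((λv. -2) u)) 7)), E={w↦12}, K=∅>
t=9: <C=(λz. ((λv. -4) 5)), E={w↦12}, K=[arg]>
t=10: <C=((λu. ((λv. -2) u)) 7), E={w↦12}, K=[fun]>
t=11: <C=(λu. ((λv. -2) u)), E={w↦12}, K=[arg :: fun]>
t=12: <C=7, E={w↦12}, K=[fun :: fun]>
t=13: <C=((λv. -2) u), E={u↦7, w↦12}, K=[fun]>
t=14: <C=(λv. -2), E={u↦7, w↦12}, K=[arg :: fun]>
t=15: <C=u, E={u↦7, w↦12}, K=[fun :: fun]>
t=16: <C=-2, E={v↦7, u↦7, w↦12}, K=[fun]>
t=17: <C=((λv. -4) 5), E={z↦-2, w↦12}, K=∅>
t=18: <C=(λv. -4), E={z↦-2, w↦12}, K=[arg]>
t=19: <C=5, E={z↦-2, w↦12}, K=[fun]>
t=20: <C=-4, E={v↦5, z↦-2, w↦12}, K=∅>
→ final value -4

Answer: -4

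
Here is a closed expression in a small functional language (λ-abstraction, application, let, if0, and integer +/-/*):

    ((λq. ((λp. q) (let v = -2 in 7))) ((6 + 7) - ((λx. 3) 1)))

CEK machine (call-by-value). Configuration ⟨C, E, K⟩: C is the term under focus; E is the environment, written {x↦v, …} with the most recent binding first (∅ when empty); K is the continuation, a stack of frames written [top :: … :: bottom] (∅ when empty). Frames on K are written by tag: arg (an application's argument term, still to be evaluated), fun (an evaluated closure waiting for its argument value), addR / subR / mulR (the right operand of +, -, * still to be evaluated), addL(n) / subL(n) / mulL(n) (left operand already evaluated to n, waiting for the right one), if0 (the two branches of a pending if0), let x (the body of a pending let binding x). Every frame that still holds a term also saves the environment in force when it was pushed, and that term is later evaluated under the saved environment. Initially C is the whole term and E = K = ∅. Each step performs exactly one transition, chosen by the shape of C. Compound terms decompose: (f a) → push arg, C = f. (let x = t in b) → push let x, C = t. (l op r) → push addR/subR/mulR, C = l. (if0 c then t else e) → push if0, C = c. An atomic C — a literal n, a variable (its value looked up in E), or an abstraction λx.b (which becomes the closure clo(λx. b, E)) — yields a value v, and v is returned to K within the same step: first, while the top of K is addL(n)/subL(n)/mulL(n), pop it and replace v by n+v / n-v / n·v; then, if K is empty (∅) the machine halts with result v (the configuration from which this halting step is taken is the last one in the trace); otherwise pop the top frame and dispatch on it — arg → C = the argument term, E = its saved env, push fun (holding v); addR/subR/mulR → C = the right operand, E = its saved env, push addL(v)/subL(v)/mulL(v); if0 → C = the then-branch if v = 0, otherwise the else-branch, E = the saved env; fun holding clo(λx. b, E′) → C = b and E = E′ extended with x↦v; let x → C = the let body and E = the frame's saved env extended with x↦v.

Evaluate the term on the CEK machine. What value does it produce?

Answer: 10

Derivation:
[0] ⟨C=((λq. ((λp. q) (let v = -2 in 7))) ((6 + 7) - ((λx. 3) 1))); E=∅; K=∅⟩
[1] ⟨C=(λq. ((λp. q) (let v = -2 in 7))); E=∅; K=[arg]⟩
[2] ⟨C=((6 + 7) - ((λx. 3) 1)); E=∅; K=[fun]⟩
[3] ⟨C=(6 + 7); E=∅; K=[subR :: fun]⟩
[4] ⟨C=6; E=∅; K=[addR :: subR :: fun]⟩
[5] ⟨C=7; E=∅; K=[addL(6) :: subR :: fun]⟩
[6] ⟨C=((λx. 3) 1); E=∅; K=[subL(13) :: fun]⟩
[7] ⟨C=(λx. 3); E=∅; K=[arg :: subL(13) :: fun]⟩
[8] ⟨C=1; E=∅; K=[fun :: subL(13) :: fun]⟩
[9] ⟨C=3; E={x↦1}; K=[subL(13) :: fun]⟩
[10] ⟨C=((λp. q) (let v = -2 in 7)); E={q↦10}; K=∅⟩
[11] ⟨C=(λp. q); E={q↦10}; K=[arg]⟩
[12] ⟨C=(let v = -2 in 7); E={q↦10}; K=[fun]⟩
[13] ⟨C=-2; E={q↦10}; K=[let v :: fun]⟩
[14] ⟨C=7; E={v↦-2, q↦10}; K=[fun]⟩
[15] ⟨C=q; E={p↦7, q↦10}; K=∅⟩
→ final value 10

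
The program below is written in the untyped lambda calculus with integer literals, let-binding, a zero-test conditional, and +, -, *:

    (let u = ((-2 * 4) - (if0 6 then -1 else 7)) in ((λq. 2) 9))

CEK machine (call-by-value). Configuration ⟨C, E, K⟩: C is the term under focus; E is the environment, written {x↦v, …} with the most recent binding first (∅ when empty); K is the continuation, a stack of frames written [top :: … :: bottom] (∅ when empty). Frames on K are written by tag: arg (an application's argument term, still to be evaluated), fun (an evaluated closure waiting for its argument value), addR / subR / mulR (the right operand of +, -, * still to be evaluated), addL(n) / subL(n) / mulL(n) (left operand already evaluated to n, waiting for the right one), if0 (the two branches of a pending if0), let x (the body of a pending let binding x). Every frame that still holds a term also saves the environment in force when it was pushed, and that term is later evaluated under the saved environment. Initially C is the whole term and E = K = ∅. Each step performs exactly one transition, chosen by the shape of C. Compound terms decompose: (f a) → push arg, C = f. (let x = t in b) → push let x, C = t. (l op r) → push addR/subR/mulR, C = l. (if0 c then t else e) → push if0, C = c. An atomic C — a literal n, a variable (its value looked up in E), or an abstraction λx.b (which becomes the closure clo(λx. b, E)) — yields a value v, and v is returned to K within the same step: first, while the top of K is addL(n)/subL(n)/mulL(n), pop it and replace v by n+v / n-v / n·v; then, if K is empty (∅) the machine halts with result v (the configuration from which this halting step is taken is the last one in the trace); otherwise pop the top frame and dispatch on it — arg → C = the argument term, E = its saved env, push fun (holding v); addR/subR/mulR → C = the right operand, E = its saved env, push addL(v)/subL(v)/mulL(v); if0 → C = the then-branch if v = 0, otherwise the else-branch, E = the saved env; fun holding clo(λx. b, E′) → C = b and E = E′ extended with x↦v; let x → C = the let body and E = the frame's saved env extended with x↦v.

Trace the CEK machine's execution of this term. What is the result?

Answer: 2

Machine steps:
[0] [C=(let u = ((-2 * 4) - (if0 6 then -1 else 7)) in ((λq. 2) 9)) | E=∅ | K=∅]
[1] [C=((-2 * 4) - (if0 6 then -1 else 7)) | E=∅ | K=[let u]]
[2] [C=(-2 * 4) | E=∅ | K=[subR :: let u]]
[3] [C=-2 | E=∅ | K=[mulR :: subR :: let u]]
[4] [C=4 | E=∅ | K=[mulL(-2) :: subR :: let u]]
[5] [C=(if0 6 then -1 else 7) | E=∅ | K=[subL(-8) :: let u]]
[6] [C=6 | E=∅ | K=[if0 :: subL(-8) :: let u]]
[7] [C=7 | E=∅ | K=[subL(-8) :: let u]]
[8] [C=((λq. 2) 9) | E={u↦-15} | K=∅]
[9] [C=(λq. 2) | E={u↦-15} | K=[arg]]
[10] [C=9 | E={u↦-15} | K=[fun]]
[11] [C=2 | E={q↦9, u↦-15} | K=∅]
→ final value 2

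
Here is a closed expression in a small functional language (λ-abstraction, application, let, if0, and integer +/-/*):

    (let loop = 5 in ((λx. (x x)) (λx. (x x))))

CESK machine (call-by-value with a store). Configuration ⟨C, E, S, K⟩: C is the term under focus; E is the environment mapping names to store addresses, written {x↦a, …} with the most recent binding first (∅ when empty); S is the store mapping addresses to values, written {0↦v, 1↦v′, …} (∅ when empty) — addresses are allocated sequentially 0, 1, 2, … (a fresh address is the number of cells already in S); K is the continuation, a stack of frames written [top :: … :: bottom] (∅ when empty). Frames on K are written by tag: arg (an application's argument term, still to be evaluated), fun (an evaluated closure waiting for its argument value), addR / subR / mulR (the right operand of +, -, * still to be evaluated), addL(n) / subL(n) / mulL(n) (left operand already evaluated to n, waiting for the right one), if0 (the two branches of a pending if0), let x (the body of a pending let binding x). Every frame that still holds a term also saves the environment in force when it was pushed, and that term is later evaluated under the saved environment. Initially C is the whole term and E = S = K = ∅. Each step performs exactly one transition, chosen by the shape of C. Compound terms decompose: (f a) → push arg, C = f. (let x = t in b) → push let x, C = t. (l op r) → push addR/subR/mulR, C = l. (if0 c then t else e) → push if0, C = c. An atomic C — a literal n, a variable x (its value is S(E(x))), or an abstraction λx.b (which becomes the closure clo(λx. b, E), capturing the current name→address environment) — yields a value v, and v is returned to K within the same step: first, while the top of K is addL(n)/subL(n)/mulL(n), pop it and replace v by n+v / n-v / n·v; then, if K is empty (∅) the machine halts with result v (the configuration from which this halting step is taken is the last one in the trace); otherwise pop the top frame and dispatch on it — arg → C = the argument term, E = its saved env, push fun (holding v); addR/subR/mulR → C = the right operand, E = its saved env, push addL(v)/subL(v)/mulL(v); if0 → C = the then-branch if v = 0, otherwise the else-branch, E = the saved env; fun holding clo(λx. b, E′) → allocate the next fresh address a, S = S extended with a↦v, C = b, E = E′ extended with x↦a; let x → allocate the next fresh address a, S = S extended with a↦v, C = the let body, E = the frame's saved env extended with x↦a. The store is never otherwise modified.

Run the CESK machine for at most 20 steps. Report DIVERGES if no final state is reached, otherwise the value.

t=0: [C=(let loop = 5 in ((λx. (x x)) (λx. (x x)))) | E=∅ | S=∅ | K=∅]
t=1: [C=5 | E=∅ | S=∅ | K=[let loop]]
t=2: [C=((λx. (x x)) (λx. (x x))) | E={loop↦0} | S={0↦5} | K=∅]
t=3: [C=(λx. (x x)) | E={loop↦0} | S={0↦5} | K=[arg]]
t=4: [C=(λx. (x x)) | E={loop↦0} | S={0↦5} | K=[fun]]
t=5: [C=(x x) | E={x↦1, loop↦0} | S={0↦5, 1↦clo(λx. (x x), {loop↦0})} | K=∅]
t=6: [C=x | E={x↦1, loop↦0} | S={0↦5, 1↦clo(λx. (x x), {loop↦0})} | K=[arg]]
t=7: [C=x | E={x↦1, loop↦0} | S={0↦5, 1↦clo(λx. (x x), {loop↦0})} | K=[fun]]
t=8: [C=(x x) | E={x↦2, loop↦0} | S={0↦5, 1↦clo(λx. (x x), {loop↦0}), 2↦clo(λx. (x x), {loop↦0})} | K=∅]
t=9: [C=x | E={x↦2, loop↦0} | S={0↦5, 1↦clo(λx. (x x), {loop↦0}), 2↦clo(λx. (x x), {loop↦0})} | K=[arg]]
t=10: [C=x | E={x↦2, loop↦0} | S={0↦5, 1↦clo(λx. (x x), {loop↦0}), 2↦clo(λx. (x x), {loop↦0})} | K=[fun]]
t=11: [C=(x x) | E={x↦3, loop↦0} | S={0↦5, 1↦clo(λx. (x x), {loop↦0}), 2↦clo(λx. (x x), {loop↦0}), 3↦clo(λx. (x x), {loop↦0})} | K=∅]
t=12: [C=x | E={x↦3, loop↦0} | S={0↦5, 1↦clo(λx. (x x), {loop↦0}), 2↦clo(λx. (x x), {loop↦0}), 3↦clo(λx. (x x), {loop↦0})} | K=[arg]]
t=13: [C=x | E={x↦3, loop↦0} | S={0↦5, 1↦clo(λx. (x x), {loop↦0}), 2↦clo(λx. (x x), {loop↦0}), 3↦clo(λx. (x x), {loop↦0})} | K=[fun]]
t=14: [C=(x x) | E={x↦4, loop↦0} | S={0↦5, 1↦clo(λx. (x x), {loop↦0}), 2↦clo(λx. (x x), {loop↦0}), 3↦clo(λx. (x x), {loop↦0}), 4↦clo(λx. (x x), {loop↦0})} | K=∅]
t=15: [C=x | E={x↦4, loop↦0} | S={0↦5, 1↦clo(λx. (x x), {loop↦0}), 2↦clo(λx. (x x), {loop↦0}), 3↦clo(λx. (x x), {loop↦0}), 4↦clo(λx. (x x), {loop↦0})} | K=[arg]]
t=16: [C=x | E={x↦4, loop↦0} | S={0↦5, 1↦clo(λx. (x x), {loop↦0}), 2↦clo(λx. (x x), {loop↦0}), 3↦clo(λx. (x x), {loop↦0}), 4↦clo(λx. (x x), {loop↦0})} | K=[fun]]
t=17: [C=(x x) | E={x↦5, loop↦0} | S={0↦5, 1↦clo(λx. (x x), {loop↦0}), 2↦clo(λx. (x x), {loop↦0}), 3↦clo(λx. (x x), {loop↦0}), 4↦clo(λx. (x x), {loop↦0}), 5↦clo(λx. (x x), {loop↦0})} | K=∅]
t=18: [C=x | E={x↦5, loop↦0} | S={0↦5, 1↦clo(λx. (x x), {loop↦0}), 2↦clo(λx. (x x), {loop↦0}), 3↦clo(λx. (x x), {loop↦0}), 4↦clo(λx. (x x), {loop↦0}), 5↦clo(λx. (x x), {loop↦0})} | K=[arg]]
t=19: [C=x | E={x↦5, loop↦0} | S={0↦5, 1↦clo(λx. (x x), {loop↦0}), 2↦clo(λx. (x x), {loop↦0}), 3↦clo(λx. (x x), {loop↦0}), 4↦clo(λx. (x x), {loop↦0}), 5↦clo(λx. (x x), {loop↦0})} | K=[fun]]
t=20: [C=(x x) | E={x↦6, loop↦0} | S={0↦5, 1↦clo(λx. (x x), {loop↦0}), 2↦clo(λx. (x x), {loop↦0}), 3↦clo(λx. (x x), {loop↦0}), 4↦clo(λx. (x x), {loop↦0}), 5↦clo(λx. (x x), {loop↦0}), 6↦clo(λx. (x x), {loop↦0})} | K=∅]
→ 20 transitions taken and the configuration is still not final: no result within 20 steps

Answer: DIVERGES (no final state within 20 steps)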